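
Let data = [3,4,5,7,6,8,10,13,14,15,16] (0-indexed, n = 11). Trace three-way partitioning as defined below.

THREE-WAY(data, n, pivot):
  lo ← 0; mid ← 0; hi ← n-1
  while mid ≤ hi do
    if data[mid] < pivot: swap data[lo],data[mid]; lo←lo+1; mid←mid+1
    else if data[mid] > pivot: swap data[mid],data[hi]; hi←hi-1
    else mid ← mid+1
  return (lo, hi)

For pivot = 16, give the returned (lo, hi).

(10, 10)

lo=0 mid=0 hi=10
3<16: swap(0,0), lo=1 mid=1 ⇒ [3,4,5,7,6,8,10,13,14,15,16]
4<16: swap(1,1), lo=2 mid=2 ⇒ [3,4,5,7,6,8,10,13,14,15,16]
5<16: swap(2,2), lo=3 mid=3 ⇒ [3,4,5,7,6,8,10,13,14,15,16]
7<16: swap(3,3), lo=4 mid=4 ⇒ [3,4,5,7,6,8,10,13,14,15,16]
6<16: swap(4,4), lo=5 mid=5 ⇒ [3,4,5,7,6,8,10,13,14,15,16]
8<16: swap(5,5), lo=6 mid=6 ⇒ [3,4,5,7,6,8,10,13,14,15,16]
10<16: swap(6,6), lo=7 mid=7 ⇒ [3,4,5,7,6,8,10,13,14,15,16]
13<16: swap(7,7), lo=8 mid=8 ⇒ [3,4,5,7,6,8,10,13,14,15,16]
14<16: swap(8,8), lo=9 mid=9 ⇒ [3,4,5,7,6,8,10,13,14,15,16]
15<16: swap(9,9), lo=10 mid=10 ⇒ [3,4,5,7,6,8,10,13,14,15,16]
16=16: mid=11
done. lo=10 hi=10; data=[3,4,5,7,6,8,10,13,14,15,16]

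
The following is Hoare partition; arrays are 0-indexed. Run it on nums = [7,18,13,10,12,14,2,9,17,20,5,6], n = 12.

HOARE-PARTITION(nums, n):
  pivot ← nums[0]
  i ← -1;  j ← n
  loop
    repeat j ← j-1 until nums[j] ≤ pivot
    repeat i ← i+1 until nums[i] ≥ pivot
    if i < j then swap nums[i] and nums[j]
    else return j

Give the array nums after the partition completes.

pivot = nums[0] = 7; i = -1, j = 12
j→11 (nums[11]=6≤7), i→0 (nums[0]=7≥7); i<j, swap → [6,18,13,10,12,14,2,9,17,20,5,7]
j→10 (nums[10]=5≤7), i→1 (nums[1]=18≥7); i<j, swap → [6,5,13,10,12,14,2,9,17,20,18,7]
j→6 (nums[6]=2≤7), i→2 (nums[2]=13≥7); i<j, swap → [6,5,2,10,12,14,13,9,17,20,18,7]
j→2, i→3; i≥j, return j=2. nums = [6,5,2,10,12,14,13,9,17,20,18,7]

[6,5,2,10,12,14,13,9,17,20,18,7]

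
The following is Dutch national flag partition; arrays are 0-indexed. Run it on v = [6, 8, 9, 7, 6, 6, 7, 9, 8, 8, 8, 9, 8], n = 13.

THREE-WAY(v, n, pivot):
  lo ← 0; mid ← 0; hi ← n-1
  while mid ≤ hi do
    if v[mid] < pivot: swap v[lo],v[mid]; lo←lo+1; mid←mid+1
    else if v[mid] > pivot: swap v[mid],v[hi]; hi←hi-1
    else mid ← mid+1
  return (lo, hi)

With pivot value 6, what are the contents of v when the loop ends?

lo=0 mid=0 hi=12
6=6: mid=1
8>6: swap(1,12), hi=11 ⇒ [6, 8, 9, 7, 6, 6, 7, 9, 8, 8, 8, 9, 8]
8>6: swap(1,11), hi=10 ⇒ [6, 9, 9, 7, 6, 6, 7, 9, 8, 8, 8, 8, 8]
9>6: swap(1,10), hi=9 ⇒ [6, 8, 9, 7, 6, 6, 7, 9, 8, 8, 9, 8, 8]
8>6: swap(1,9), hi=8 ⇒ [6, 8, 9, 7, 6, 6, 7, 9, 8, 8, 9, 8, 8]
8>6: swap(1,8), hi=7 ⇒ [6, 8, 9, 7, 6, 6, 7, 9, 8, 8, 9, 8, 8]
8>6: swap(1,7), hi=6 ⇒ [6, 9, 9, 7, 6, 6, 7, 8, 8, 8, 9, 8, 8]
9>6: swap(1,6), hi=5 ⇒ [6, 7, 9, 7, 6, 6, 9, 8, 8, 8, 9, 8, 8]
7>6: swap(1,5), hi=4 ⇒ [6, 6, 9, 7, 6, 7, 9, 8, 8, 8, 9, 8, 8]
6=6: mid=2
9>6: swap(2,4), hi=3 ⇒ [6, 6, 6, 7, 9, 7, 9, 8, 8, 8, 9, 8, 8]
6=6: mid=3
7>6: swap(3,3), hi=2 ⇒ [6, 6, 6, 7, 9, 7, 9, 8, 8, 8, 9, 8, 8]
done. lo=0 hi=2; v=[6, 6, 6, 7, 9, 7, 9, 8, 8, 8, 9, 8, 8]

[6, 6, 6, 7, 9, 7, 9, 8, 8, 8, 9, 8, 8]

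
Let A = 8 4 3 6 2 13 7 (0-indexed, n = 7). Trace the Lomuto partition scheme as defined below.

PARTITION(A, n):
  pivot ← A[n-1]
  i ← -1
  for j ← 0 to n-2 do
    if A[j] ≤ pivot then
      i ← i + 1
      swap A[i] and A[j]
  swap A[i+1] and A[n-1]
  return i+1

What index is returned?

pivot=7, i=-1
j=0: 8>7, skip
j=1: 4≤7, i=0, swap(0,1) ⇒ 4 8 3 6 2 13 7
j=2: 3≤7, i=1, swap(1,2) ⇒ 4 3 8 6 2 13 7
j=3: 6≤7, i=2, swap(2,3) ⇒ 4 3 6 8 2 13 7
j=4: 2≤7, i=3, swap(3,4) ⇒ 4 3 6 2 8 13 7
j=5: 13>7, skip
swap(4,6) ⇒ 4 3 6 2 7 13 8; return 4

4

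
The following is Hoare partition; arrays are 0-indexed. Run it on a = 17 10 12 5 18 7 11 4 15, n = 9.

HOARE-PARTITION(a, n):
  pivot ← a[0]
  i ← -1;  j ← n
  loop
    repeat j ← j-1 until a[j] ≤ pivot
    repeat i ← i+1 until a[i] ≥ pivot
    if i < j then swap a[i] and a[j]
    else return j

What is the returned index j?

pivot=17
j stops at 8 (15), i stops at 0 (17); swap ⇒ 15 10 12 5 18 7 11 4 17
j stops at 7 (4), i stops at 4 (18); swap ⇒ 15 10 12 5 4 7 11 18 17
j stops at 6, i stops at 7; i≥j ⇒ return 6. a=15 10 12 5 4 7 11 18 17

6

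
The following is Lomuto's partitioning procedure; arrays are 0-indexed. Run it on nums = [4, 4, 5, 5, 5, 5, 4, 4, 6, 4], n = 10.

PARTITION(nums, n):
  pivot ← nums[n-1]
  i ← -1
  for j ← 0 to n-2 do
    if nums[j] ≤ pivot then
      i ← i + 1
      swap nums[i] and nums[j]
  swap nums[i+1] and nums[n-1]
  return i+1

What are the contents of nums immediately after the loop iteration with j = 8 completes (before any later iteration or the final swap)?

[4, 4, 4, 4, 5, 5, 5, 5, 6, 4]

pivot = nums[9] = 4; i = -1
j=0: nums[0]=4 ≤ 4 → i=0, swap nums[0],nums[0] (no change) → [4, 4, 5, 5, 5, 5, 4, 4, 6, 4]
j=1: nums[1]=4 ≤ 4 → i=1, swap nums[1],nums[1] (no change) → [4, 4, 5, 5, 5, 5, 4, 4, 6, 4]
j=2: nums[2]=5 > 4 → no swap
j=3: nums[3]=5 > 4 → no swap
j=4: nums[4]=5 > 4 → no swap
j=5: nums[5]=5 > 4 → no swap
j=6: nums[6]=4 ≤ 4 → i=2, swap nums[2],nums[6] → [4, 4, 4, 5, 5, 5, 5, 4, 6, 4]
j=7: nums[7]=4 ≤ 4 → i=3, swap nums[3],nums[7] → [4, 4, 4, 4, 5, 5, 5, 5, 6, 4]
j=8: nums[8]=6 > 4 → no swap
(after j=8) nums = [4, 4, 4, 4, 5, 5, 5, 5, 6, 4]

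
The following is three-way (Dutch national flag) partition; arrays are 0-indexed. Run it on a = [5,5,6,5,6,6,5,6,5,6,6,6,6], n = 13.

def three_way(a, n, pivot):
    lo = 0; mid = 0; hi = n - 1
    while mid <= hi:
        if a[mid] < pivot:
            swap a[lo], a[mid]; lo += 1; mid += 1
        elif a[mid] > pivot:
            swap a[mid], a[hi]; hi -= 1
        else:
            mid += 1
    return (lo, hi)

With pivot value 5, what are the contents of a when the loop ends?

pivot = 5; lo=0, mid=0, hi=12
a[mid]=5=5: mid=1
a[mid]=5=5: mid=2
a[mid]=6>5: swap a[2],a[12]; hi=11 → [5,5,6,5,6,6,5,6,5,6,6,6,6]
a[mid]=6>5: swap a[2],a[11]; hi=10 → [5,5,6,5,6,6,5,6,5,6,6,6,6]
a[mid]=6>5: swap a[2],a[10]; hi=9 → [5,5,6,5,6,6,5,6,5,6,6,6,6]
a[mid]=6>5: swap a[2],a[9]; hi=8 → [5,5,6,5,6,6,5,6,5,6,6,6,6]
a[mid]=6>5: swap a[2],a[8]; hi=7 → [5,5,5,5,6,6,5,6,6,6,6,6,6]
a[mid]=5=5: mid=3
a[mid]=5=5: mid=4
a[mid]=6>5: swap a[4],a[7]; hi=6 → [5,5,5,5,6,6,5,6,6,6,6,6,6]
a[mid]=6>5: swap a[4],a[6]; hi=5 → [5,5,5,5,5,6,6,6,6,6,6,6,6]
a[mid]=5=5: mid=5
a[mid]=6>5: swap a[5],a[5]; hi=4 → [5,5,5,5,5,6,6,6,6,6,6,6,6]
end: lo=0, hi=4; a = [5,5,5,5,5,6,6,6,6,6,6,6,6]

[5,5,5,5,5,6,6,6,6,6,6,6,6]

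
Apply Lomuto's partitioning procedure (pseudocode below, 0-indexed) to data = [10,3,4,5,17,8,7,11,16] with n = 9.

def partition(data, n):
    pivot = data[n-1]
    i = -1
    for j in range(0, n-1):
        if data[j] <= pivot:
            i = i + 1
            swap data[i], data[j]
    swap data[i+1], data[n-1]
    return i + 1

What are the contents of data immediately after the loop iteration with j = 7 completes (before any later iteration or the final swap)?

pivot=16, i=-1
j=0: 10≤16, i=0, swap(0,0) ⇒ [10,3,4,5,17,8,7,11,16]
j=1: 3≤16, i=1, swap(1,1) ⇒ [10,3,4,5,17,8,7,11,16]
j=2: 4≤16, i=2, swap(2,2) ⇒ [10,3,4,5,17,8,7,11,16]
j=3: 5≤16, i=3, swap(3,3) ⇒ [10,3,4,5,17,8,7,11,16]
j=4: 17>16, skip
j=5: 8≤16, i=4, swap(4,5) ⇒ [10,3,4,5,8,17,7,11,16]
j=6: 7≤16, i=5, swap(5,6) ⇒ [10,3,4,5,8,7,17,11,16]
j=7: 11≤16, i=6, swap(6,7) ⇒ [10,3,4,5,8,7,11,17,16]
(after j=7) data = [10,3,4,5,8,7,11,17,16]

[10,3,4,5,8,7,11,17,16]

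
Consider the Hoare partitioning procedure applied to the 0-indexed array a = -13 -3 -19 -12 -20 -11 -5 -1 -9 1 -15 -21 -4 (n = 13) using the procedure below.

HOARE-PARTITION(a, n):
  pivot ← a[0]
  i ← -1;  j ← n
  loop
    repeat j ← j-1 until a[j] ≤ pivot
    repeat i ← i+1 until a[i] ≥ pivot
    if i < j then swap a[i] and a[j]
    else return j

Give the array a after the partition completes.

-21 -15 -19 -20 -12 -11 -5 -1 -9 1 -3 -13 -4

pivot=-13
j stops at 11 (-21), i stops at 0 (-13); swap ⇒ -21 -3 -19 -12 -20 -11 -5 -1 -9 1 -15 -13 -4
j stops at 10 (-15), i stops at 1 (-3); swap ⇒ -21 -15 -19 -12 -20 -11 -5 -1 -9 1 -3 -13 -4
j stops at 4 (-20), i stops at 3 (-12); swap ⇒ -21 -15 -19 -20 -12 -11 -5 -1 -9 1 -3 -13 -4
j stops at 3, i stops at 4; i≥j ⇒ return 3. a=-21 -15 -19 -20 -12 -11 -5 -1 -9 1 -3 -13 -4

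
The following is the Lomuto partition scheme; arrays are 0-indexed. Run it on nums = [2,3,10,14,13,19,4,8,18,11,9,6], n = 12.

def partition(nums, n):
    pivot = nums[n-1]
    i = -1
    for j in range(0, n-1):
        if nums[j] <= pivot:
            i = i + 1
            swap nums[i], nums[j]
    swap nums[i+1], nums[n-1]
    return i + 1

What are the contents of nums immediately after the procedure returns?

[2,3,4,6,13,19,10,8,18,11,9,14]

pivot=6, i=-1
j=0: 2≤6, i=0, swap(0,0) ⇒ [2,3,10,14,13,19,4,8,18,11,9,6]
j=1: 3≤6, i=1, swap(1,1) ⇒ [2,3,10,14,13,19,4,8,18,11,9,6]
j=2: 10>6, skip
j=3: 14>6, skip
j=4: 13>6, skip
j=5: 19>6, skip
j=6: 4≤6, i=2, swap(2,6) ⇒ [2,3,4,14,13,19,10,8,18,11,9,6]
j=7: 8>6, skip
j=8: 18>6, skip
j=9: 11>6, skip
j=10: 9>6, skip
swap(3,11) ⇒ [2,3,4,6,13,19,10,8,18,11,9,14]; return 3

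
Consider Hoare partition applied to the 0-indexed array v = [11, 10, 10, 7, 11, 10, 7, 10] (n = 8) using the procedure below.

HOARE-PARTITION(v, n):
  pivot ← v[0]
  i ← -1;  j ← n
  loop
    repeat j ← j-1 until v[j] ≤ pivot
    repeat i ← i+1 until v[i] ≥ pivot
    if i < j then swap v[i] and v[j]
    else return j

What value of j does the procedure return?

5

pivot=11
j stops at 7 (10), i stops at 0 (11); swap ⇒ [10, 10, 10, 7, 11, 10, 7, 11]
j stops at 6 (7), i stops at 4 (11); swap ⇒ [10, 10, 10, 7, 7, 10, 11, 11]
j stops at 5, i stops at 6; i≥j ⇒ return 5. v=[10, 10, 10, 7, 7, 10, 11, 11]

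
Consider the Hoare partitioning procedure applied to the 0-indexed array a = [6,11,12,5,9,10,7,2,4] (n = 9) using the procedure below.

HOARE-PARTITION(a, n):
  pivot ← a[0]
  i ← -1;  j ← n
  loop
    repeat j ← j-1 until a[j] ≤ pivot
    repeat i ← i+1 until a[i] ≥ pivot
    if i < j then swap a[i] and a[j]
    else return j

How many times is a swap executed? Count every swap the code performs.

3

pivot = a[0] = 6; i = -1, j = 9
j→8 (a[8]=4≤6), i→0 (a[0]=6≥6); i<j, swap → [4,11,12,5,9,10,7,2,6]
j→7 (a[7]=2≤6), i→1 (a[1]=11≥6); i<j, swap → [4,2,12,5,9,10,7,11,6]
j→3 (a[3]=5≤6), i→2 (a[2]=12≥6); i<j, swap → [4,2,5,12,9,10,7,11,6]
j→2, i→3; i≥j, return j=2. a = [4,2,5,12,9,10,7,11,6]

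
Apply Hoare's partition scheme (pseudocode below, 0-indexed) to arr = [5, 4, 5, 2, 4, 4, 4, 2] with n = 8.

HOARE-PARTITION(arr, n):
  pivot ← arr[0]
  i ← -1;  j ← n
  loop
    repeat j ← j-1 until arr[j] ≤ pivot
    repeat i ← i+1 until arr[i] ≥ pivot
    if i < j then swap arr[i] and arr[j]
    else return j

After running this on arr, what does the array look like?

pivot=5
j stops at 7 (2), i stops at 0 (5); swap ⇒ [2, 4, 5, 2, 4, 4, 4, 5]
j stops at 6 (4), i stops at 2 (5); swap ⇒ [2, 4, 4, 2, 4, 4, 5, 5]
j stops at 5, i stops at 6; i≥j ⇒ return 5. arr=[2, 4, 4, 2, 4, 4, 5, 5]

[2, 4, 4, 2, 4, 4, 5, 5]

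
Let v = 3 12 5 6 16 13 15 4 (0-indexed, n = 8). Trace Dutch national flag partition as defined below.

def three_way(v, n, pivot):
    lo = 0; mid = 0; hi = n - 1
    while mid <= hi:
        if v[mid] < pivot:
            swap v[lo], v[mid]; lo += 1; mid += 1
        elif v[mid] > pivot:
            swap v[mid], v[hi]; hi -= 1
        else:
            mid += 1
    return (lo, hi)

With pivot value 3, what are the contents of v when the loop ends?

3 5 6 16 13 15 4 12

pivot = 3; lo=0, mid=0, hi=7
v[mid]=3=3: mid=1
v[mid]=12>3: swap v[1],v[7]; hi=6 → 3 4 5 6 16 13 15 12
v[mid]=4>3: swap v[1],v[6]; hi=5 → 3 15 5 6 16 13 4 12
v[mid]=15>3: swap v[1],v[5]; hi=4 → 3 13 5 6 16 15 4 12
v[mid]=13>3: swap v[1],v[4]; hi=3 → 3 16 5 6 13 15 4 12
v[mid]=16>3: swap v[1],v[3]; hi=2 → 3 6 5 16 13 15 4 12
v[mid]=6>3: swap v[1],v[2]; hi=1 → 3 5 6 16 13 15 4 12
v[mid]=5>3: swap v[1],v[1]; hi=0 → 3 5 6 16 13 15 4 12
end: lo=0, hi=0; v = 3 5 6 16 13 15 4 12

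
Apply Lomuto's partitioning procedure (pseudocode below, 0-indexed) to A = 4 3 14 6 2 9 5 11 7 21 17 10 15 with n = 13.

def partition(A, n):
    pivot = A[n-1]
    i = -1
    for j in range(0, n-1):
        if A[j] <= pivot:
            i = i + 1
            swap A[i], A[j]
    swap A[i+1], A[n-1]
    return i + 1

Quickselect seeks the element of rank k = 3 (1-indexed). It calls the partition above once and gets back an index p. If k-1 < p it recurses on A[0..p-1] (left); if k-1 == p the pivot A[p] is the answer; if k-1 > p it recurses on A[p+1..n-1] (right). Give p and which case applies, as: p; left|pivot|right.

pivot = A[12] = 15; i = -1
j=0: A[0]=4 ≤ 15 → i=0, swap A[0],A[0] (no change) → 4 3 14 6 2 9 5 11 7 21 17 10 15
j=1: A[1]=3 ≤ 15 → i=1, swap A[1],A[1] (no change) → 4 3 14 6 2 9 5 11 7 21 17 10 15
j=2: A[2]=14 ≤ 15 → i=2, swap A[2],A[2] (no change) → 4 3 14 6 2 9 5 11 7 21 17 10 15
j=3: A[3]=6 ≤ 15 → i=3, swap A[3],A[3] (no change) → 4 3 14 6 2 9 5 11 7 21 17 10 15
j=4: A[4]=2 ≤ 15 → i=4, swap A[4],A[4] (no change) → 4 3 14 6 2 9 5 11 7 21 17 10 15
j=5: A[5]=9 ≤ 15 → i=5, swap A[5],A[5] (no change) → 4 3 14 6 2 9 5 11 7 21 17 10 15
j=6: A[6]=5 ≤ 15 → i=6, swap A[6],A[6] (no change) → 4 3 14 6 2 9 5 11 7 21 17 10 15
j=7: A[7]=11 ≤ 15 → i=7, swap A[7],A[7] (no change) → 4 3 14 6 2 9 5 11 7 21 17 10 15
j=8: A[8]=7 ≤ 15 → i=8, swap A[8],A[8] (no change) → 4 3 14 6 2 9 5 11 7 21 17 10 15
j=9: A[9]=21 > 15 → no swap
j=10: A[10]=17 > 15 → no swap
j=11: A[11]=10 ≤ 15 → i=9, swap A[9],A[11] → 4 3 14 6 2 9 5 11 7 10 17 21 15
final swap A[10],A[12] → 4 3 14 6 2 9 5 11 7 10 15 21 17; return 10
p = 10; k-1 = 2 < 10 ⇒ left

10; left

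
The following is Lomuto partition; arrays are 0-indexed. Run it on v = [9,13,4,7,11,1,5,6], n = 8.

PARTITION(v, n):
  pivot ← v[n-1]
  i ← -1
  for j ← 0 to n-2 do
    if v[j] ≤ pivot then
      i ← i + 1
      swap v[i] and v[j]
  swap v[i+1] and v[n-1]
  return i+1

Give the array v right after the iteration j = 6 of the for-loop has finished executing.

pivot = v[7] = 6; i = -1
j=0: v[0]=9 > 6 → no swap
j=1: v[1]=13 > 6 → no swap
j=2: v[2]=4 ≤ 6 → i=0, swap v[0],v[2] → [4,13,9,7,11,1,5,6]
j=3: v[3]=7 > 6 → no swap
j=4: v[4]=11 > 6 → no swap
j=5: v[5]=1 ≤ 6 → i=1, swap v[1],v[5] → [4,1,9,7,11,13,5,6]
j=6: v[6]=5 ≤ 6 → i=2, swap v[2],v[6] → [4,1,5,7,11,13,9,6]
(after j=6) v = [4,1,5,7,11,13,9,6]

[4,1,5,7,11,13,9,6]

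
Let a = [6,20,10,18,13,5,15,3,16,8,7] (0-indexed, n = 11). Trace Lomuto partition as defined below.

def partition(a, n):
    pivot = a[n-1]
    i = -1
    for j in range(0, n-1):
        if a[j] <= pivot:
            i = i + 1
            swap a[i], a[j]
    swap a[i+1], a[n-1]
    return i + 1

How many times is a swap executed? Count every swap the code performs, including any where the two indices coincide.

4

pivot=7, i=-1
j=0: 6≤7, i=0, swap(0,0) ⇒ [6,20,10,18,13,5,15,3,16,8,7]
j=1: 20>7, skip
j=2: 10>7, skip
j=3: 18>7, skip
j=4: 13>7, skip
j=5: 5≤7, i=1, swap(1,5) ⇒ [6,5,10,18,13,20,15,3,16,8,7]
j=6: 15>7, skip
j=7: 3≤7, i=2, swap(2,7) ⇒ [6,5,3,18,13,20,15,10,16,8,7]
j=8: 16>7, skip
j=9: 8>7, skip
swap(3,10) ⇒ [6,5,3,7,13,20,15,10,16,8,18]; return 3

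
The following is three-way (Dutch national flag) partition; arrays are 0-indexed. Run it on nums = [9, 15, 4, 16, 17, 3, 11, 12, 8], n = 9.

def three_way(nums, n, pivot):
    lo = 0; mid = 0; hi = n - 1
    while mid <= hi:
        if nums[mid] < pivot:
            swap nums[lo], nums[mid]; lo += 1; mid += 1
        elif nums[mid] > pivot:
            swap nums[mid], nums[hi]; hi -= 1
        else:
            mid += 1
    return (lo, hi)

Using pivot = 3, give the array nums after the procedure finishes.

pivot = 3; lo=0, mid=0, hi=8
nums[mid]=9>3: swap nums[0],nums[8]; hi=7 → [8, 15, 4, 16, 17, 3, 11, 12, 9]
nums[mid]=8>3: swap nums[0],nums[7]; hi=6 → [12, 15, 4, 16, 17, 3, 11, 8, 9]
nums[mid]=12>3: swap nums[0],nums[6]; hi=5 → [11, 15, 4, 16, 17, 3, 12, 8, 9]
nums[mid]=11>3: swap nums[0],nums[5]; hi=4 → [3, 15, 4, 16, 17, 11, 12, 8, 9]
nums[mid]=3=3: mid=1
nums[mid]=15>3: swap nums[1],nums[4]; hi=3 → [3, 17, 4, 16, 15, 11, 12, 8, 9]
nums[mid]=17>3: swap nums[1],nums[3]; hi=2 → [3, 16, 4, 17, 15, 11, 12, 8, 9]
nums[mid]=16>3: swap nums[1],nums[2]; hi=1 → [3, 4, 16, 17, 15, 11, 12, 8, 9]
nums[mid]=4>3: swap nums[1],nums[1]; hi=0 → [3, 4, 16, 17, 15, 11, 12, 8, 9]
end: lo=0, hi=0; nums = [3, 4, 16, 17, 15, 11, 12, 8, 9]

[3, 4, 16, 17, 15, 11, 12, 8, 9]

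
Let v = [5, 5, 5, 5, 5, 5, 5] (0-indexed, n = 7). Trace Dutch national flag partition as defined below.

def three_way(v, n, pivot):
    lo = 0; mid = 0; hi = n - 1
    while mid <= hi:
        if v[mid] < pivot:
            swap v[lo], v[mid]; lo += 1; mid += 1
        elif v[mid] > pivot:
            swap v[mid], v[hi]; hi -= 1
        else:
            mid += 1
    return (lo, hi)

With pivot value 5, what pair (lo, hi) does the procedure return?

(0, 6)

pivot = 5; lo=0, mid=0, hi=6
v[mid]=5=5: mid=1
v[mid]=5=5: mid=2
v[mid]=5=5: mid=3
v[mid]=5=5: mid=4
v[mid]=5=5: mid=5
v[mid]=5=5: mid=6
v[mid]=5=5: mid=7
end: lo=0, hi=6; v = [5, 5, 5, 5, 5, 5, 5]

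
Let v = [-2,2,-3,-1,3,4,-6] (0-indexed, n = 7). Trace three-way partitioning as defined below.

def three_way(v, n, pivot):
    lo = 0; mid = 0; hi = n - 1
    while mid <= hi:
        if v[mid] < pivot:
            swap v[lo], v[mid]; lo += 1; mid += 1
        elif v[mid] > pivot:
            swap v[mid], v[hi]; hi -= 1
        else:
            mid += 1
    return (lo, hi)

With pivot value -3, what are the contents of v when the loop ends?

pivot = -3; lo=0, mid=0, hi=6
v[mid]=-2>-3: swap v[0],v[6]; hi=5 → [-6,2,-3,-1,3,4,-2]
v[mid]=-6<-3: swap v[0],v[0]; lo=1,mid=1 → [-6,2,-3,-1,3,4,-2]
v[mid]=2>-3: swap v[1],v[5]; hi=4 → [-6,4,-3,-1,3,2,-2]
v[mid]=4>-3: swap v[1],v[4]; hi=3 → [-6,3,-3,-1,4,2,-2]
v[mid]=3>-3: swap v[1],v[3]; hi=2 → [-6,-1,-3,3,4,2,-2]
v[mid]=-1>-3: swap v[1],v[2]; hi=1 → [-6,-3,-1,3,4,2,-2]
v[mid]=-3=-3: mid=2
end: lo=1, hi=1; v = [-6,-3,-1,3,4,2,-2]

[-6,-3,-1,3,4,2,-2]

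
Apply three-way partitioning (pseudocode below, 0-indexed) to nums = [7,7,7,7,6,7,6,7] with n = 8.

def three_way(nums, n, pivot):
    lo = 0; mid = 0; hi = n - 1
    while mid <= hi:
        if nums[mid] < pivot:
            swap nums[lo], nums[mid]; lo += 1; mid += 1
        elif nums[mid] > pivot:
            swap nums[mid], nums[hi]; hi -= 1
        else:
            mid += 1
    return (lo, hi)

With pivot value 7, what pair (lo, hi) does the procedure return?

(2, 7)

lo=0 mid=0 hi=7
7=7: mid=1
7=7: mid=2
7=7: mid=3
7=7: mid=4
6<7: swap(0,4), lo=1 mid=5 ⇒ [6,7,7,7,7,7,6,7]
7=7: mid=6
6<7: swap(1,6), lo=2 mid=7 ⇒ [6,6,7,7,7,7,7,7]
7=7: mid=8
done. lo=2 hi=7; nums=[6,6,7,7,7,7,7,7]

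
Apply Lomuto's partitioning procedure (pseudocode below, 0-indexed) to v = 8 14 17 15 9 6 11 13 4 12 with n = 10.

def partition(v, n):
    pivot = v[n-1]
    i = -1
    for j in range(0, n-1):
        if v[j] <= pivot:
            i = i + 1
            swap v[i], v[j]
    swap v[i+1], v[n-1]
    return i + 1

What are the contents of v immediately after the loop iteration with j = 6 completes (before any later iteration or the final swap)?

pivot=12, i=-1
j=0: 8≤12, i=0, swap(0,0) ⇒ 8 14 17 15 9 6 11 13 4 12
j=1: 14>12, skip
j=2: 17>12, skip
j=3: 15>12, skip
j=4: 9≤12, i=1, swap(1,4) ⇒ 8 9 17 15 14 6 11 13 4 12
j=5: 6≤12, i=2, swap(2,5) ⇒ 8 9 6 15 14 17 11 13 4 12
j=6: 11≤12, i=3, swap(3,6) ⇒ 8 9 6 11 14 17 15 13 4 12
(after j=6) v = 8 9 6 11 14 17 15 13 4 12

8 9 6 11 14 17 15 13 4 12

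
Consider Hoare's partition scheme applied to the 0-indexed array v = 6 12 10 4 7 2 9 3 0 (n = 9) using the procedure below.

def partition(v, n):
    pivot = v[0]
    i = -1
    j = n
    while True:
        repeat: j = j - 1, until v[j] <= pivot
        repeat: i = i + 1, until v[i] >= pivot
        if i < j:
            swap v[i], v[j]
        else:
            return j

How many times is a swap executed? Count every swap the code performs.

3

pivot = v[0] = 6; i = -1, j = 9
j→8 (v[8]=0≤6), i→0 (v[0]=6≥6); i<j, swap → 0 12 10 4 7 2 9 3 6
j→7 (v[7]=3≤6), i→1 (v[1]=12≥6); i<j, swap → 0 3 10 4 7 2 9 12 6
j→5 (v[5]=2≤6), i→2 (v[2]=10≥6); i<j, swap → 0 3 2 4 7 10 9 12 6
j→3, i→4; i≥j, return j=3. v = 0 3 2 4 7 10 9 12 6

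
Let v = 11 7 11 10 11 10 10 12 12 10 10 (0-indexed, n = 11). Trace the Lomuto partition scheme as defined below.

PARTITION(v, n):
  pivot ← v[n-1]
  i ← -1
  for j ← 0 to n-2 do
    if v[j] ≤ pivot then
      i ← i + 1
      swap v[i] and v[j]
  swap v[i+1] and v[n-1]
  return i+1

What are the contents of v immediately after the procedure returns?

7 10 10 10 10 10 11 12 12 11 11

pivot=10, i=-1
j=0: 11>10, skip
j=1: 7≤10, i=0, swap(0,1) ⇒ 7 11 11 10 11 10 10 12 12 10 10
j=2: 11>10, skip
j=3: 10≤10, i=1, swap(1,3) ⇒ 7 10 11 11 11 10 10 12 12 10 10
j=4: 11>10, skip
j=5: 10≤10, i=2, swap(2,5) ⇒ 7 10 10 11 11 11 10 12 12 10 10
j=6: 10≤10, i=3, swap(3,6) ⇒ 7 10 10 10 11 11 11 12 12 10 10
j=7: 12>10, skip
j=8: 12>10, skip
j=9: 10≤10, i=4, swap(4,9) ⇒ 7 10 10 10 10 11 11 12 12 11 10
swap(5,10) ⇒ 7 10 10 10 10 10 11 12 12 11 11; return 5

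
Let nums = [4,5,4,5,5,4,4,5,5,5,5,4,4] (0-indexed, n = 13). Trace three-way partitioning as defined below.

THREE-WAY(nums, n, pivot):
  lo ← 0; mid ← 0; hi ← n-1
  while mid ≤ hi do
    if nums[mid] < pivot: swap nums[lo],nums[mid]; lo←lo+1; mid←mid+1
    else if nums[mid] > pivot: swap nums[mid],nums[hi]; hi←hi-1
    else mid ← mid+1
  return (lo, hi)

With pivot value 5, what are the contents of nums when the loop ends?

[4,4,4,4,4,4,5,5,5,5,5,5,5]

pivot = 5; lo=0, mid=0, hi=12
nums[mid]=4<5: swap nums[0],nums[0]; lo=1,mid=1 → [4,5,4,5,5,4,4,5,5,5,5,4,4]
nums[mid]=5=5: mid=2
nums[mid]=4<5: swap nums[1],nums[2]; lo=2,mid=3 → [4,4,5,5,5,4,4,5,5,5,5,4,4]
nums[mid]=5=5: mid=4
nums[mid]=5=5: mid=5
nums[mid]=4<5: swap nums[2],nums[5]; lo=3,mid=6 → [4,4,4,5,5,5,4,5,5,5,5,4,4]
nums[mid]=4<5: swap nums[3],nums[6]; lo=4,mid=7 → [4,4,4,4,5,5,5,5,5,5,5,4,4]
nums[mid]=5=5: mid=8
nums[mid]=5=5: mid=9
nums[mid]=5=5: mid=10
nums[mid]=5=5: mid=11
nums[mid]=4<5: swap nums[4],nums[11]; lo=5,mid=12 → [4,4,4,4,4,5,5,5,5,5,5,5,4]
nums[mid]=4<5: swap nums[5],nums[12]; lo=6,mid=13 → [4,4,4,4,4,4,5,5,5,5,5,5,5]
end: lo=6, hi=12; nums = [4,4,4,4,4,4,5,5,5,5,5,5,5]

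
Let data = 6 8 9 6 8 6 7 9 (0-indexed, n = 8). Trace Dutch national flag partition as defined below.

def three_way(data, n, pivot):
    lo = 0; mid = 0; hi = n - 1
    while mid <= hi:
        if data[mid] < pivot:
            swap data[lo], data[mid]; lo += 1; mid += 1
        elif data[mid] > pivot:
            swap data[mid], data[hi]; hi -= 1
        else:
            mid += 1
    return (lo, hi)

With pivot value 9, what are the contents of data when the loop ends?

lo=0 mid=0 hi=7
6<9: swap(0,0), lo=1 mid=1 ⇒ 6 8 9 6 8 6 7 9
8<9: swap(1,1), lo=2 mid=2 ⇒ 6 8 9 6 8 6 7 9
9=9: mid=3
6<9: swap(2,3), lo=3 mid=4 ⇒ 6 8 6 9 8 6 7 9
8<9: swap(3,4), lo=4 mid=5 ⇒ 6 8 6 8 9 6 7 9
6<9: swap(4,5), lo=5 mid=6 ⇒ 6 8 6 8 6 9 7 9
7<9: swap(5,6), lo=6 mid=7 ⇒ 6 8 6 8 6 7 9 9
9=9: mid=8
done. lo=6 hi=7; data=6 8 6 8 6 7 9 9

6 8 6 8 6 7 9 9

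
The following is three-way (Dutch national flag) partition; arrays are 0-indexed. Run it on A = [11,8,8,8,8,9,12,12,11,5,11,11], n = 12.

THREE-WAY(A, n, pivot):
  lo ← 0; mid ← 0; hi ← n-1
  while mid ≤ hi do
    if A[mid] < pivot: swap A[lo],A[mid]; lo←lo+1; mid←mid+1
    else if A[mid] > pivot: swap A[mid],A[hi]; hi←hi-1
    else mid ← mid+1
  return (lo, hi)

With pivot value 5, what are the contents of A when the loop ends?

[5,8,8,8,9,12,12,11,8,11,11,11]

pivot = 5; lo=0, mid=0, hi=11
A[mid]=11>5: swap A[0],A[11]; hi=10 → [11,8,8,8,8,9,12,12,11,5,11,11]
A[mid]=11>5: swap A[0],A[10]; hi=9 → [11,8,8,8,8,9,12,12,11,5,11,11]
A[mid]=11>5: swap A[0],A[9]; hi=8 → [5,8,8,8,8,9,12,12,11,11,11,11]
A[mid]=5=5: mid=1
A[mid]=8>5: swap A[1],A[8]; hi=7 → [5,11,8,8,8,9,12,12,8,11,11,11]
A[mid]=11>5: swap A[1],A[7]; hi=6 → [5,12,8,8,8,9,12,11,8,11,11,11]
A[mid]=12>5: swap A[1],A[6]; hi=5 → [5,12,8,8,8,9,12,11,8,11,11,11]
A[mid]=12>5: swap A[1],A[5]; hi=4 → [5,9,8,8,8,12,12,11,8,11,11,11]
A[mid]=9>5: swap A[1],A[4]; hi=3 → [5,8,8,8,9,12,12,11,8,11,11,11]
A[mid]=8>5: swap A[1],A[3]; hi=2 → [5,8,8,8,9,12,12,11,8,11,11,11]
A[mid]=8>5: swap A[1],A[2]; hi=1 → [5,8,8,8,9,12,12,11,8,11,11,11]
A[mid]=8>5: swap A[1],A[1]; hi=0 → [5,8,8,8,9,12,12,11,8,11,11,11]
end: lo=0, hi=0; A = [5,8,8,8,9,12,12,11,8,11,11,11]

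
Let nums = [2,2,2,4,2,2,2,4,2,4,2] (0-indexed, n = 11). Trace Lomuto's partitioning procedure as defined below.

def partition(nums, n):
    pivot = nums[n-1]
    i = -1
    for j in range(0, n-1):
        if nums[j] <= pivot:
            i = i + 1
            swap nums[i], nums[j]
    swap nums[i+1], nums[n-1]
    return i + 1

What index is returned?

pivot = nums[10] = 2; i = -1
j=0: nums[0]=2 ≤ 2 → i=0, swap nums[0],nums[0] (no change) → [2,2,2,4,2,2,2,4,2,4,2]
j=1: nums[1]=2 ≤ 2 → i=1, swap nums[1],nums[1] (no change) → [2,2,2,4,2,2,2,4,2,4,2]
j=2: nums[2]=2 ≤ 2 → i=2, swap nums[2],nums[2] (no change) → [2,2,2,4,2,2,2,4,2,4,2]
j=3: nums[3]=4 > 2 → no swap
j=4: nums[4]=2 ≤ 2 → i=3, swap nums[3],nums[4] → [2,2,2,2,4,2,2,4,2,4,2]
j=5: nums[5]=2 ≤ 2 → i=4, swap nums[4],nums[5] → [2,2,2,2,2,4,2,4,2,4,2]
j=6: nums[6]=2 ≤ 2 → i=5, swap nums[5],nums[6] → [2,2,2,2,2,2,4,4,2,4,2]
j=7: nums[7]=4 > 2 → no swap
j=8: nums[8]=2 ≤ 2 → i=6, swap nums[6],nums[8] → [2,2,2,2,2,2,2,4,4,4,2]
j=9: nums[9]=4 > 2 → no swap
final swap nums[7],nums[10] → [2,2,2,2,2,2,2,2,4,4,4]; return 7

7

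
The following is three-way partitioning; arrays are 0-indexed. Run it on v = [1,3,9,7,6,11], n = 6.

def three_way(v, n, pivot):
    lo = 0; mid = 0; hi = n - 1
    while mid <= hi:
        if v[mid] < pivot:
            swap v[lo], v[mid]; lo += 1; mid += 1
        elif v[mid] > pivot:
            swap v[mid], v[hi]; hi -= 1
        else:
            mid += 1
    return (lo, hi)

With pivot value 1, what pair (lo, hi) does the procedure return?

(0, 0)

pivot = 1; lo=0, mid=0, hi=5
v[mid]=1=1: mid=1
v[mid]=3>1: swap v[1],v[5]; hi=4 → [1,11,9,7,6,3]
v[mid]=11>1: swap v[1],v[4]; hi=3 → [1,6,9,7,11,3]
v[mid]=6>1: swap v[1],v[3]; hi=2 → [1,7,9,6,11,3]
v[mid]=7>1: swap v[1],v[2]; hi=1 → [1,9,7,6,11,3]
v[mid]=9>1: swap v[1],v[1]; hi=0 → [1,9,7,6,11,3]
end: lo=0, hi=0; v = [1,9,7,6,11,3]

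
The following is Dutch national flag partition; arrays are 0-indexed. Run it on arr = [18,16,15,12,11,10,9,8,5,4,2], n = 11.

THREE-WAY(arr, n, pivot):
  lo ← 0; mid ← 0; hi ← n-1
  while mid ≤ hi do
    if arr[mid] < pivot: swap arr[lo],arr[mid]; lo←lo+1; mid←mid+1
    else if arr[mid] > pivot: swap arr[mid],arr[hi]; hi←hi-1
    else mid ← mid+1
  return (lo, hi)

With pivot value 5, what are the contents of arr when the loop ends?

[2,4,5,11,10,9,8,12,15,16,18]

lo=0 mid=0 hi=10
18>5: swap(0,10), hi=9 ⇒ [2,16,15,12,11,10,9,8,5,4,18]
2<5: swap(0,0), lo=1 mid=1 ⇒ [2,16,15,12,11,10,9,8,5,4,18]
16>5: swap(1,9), hi=8 ⇒ [2,4,15,12,11,10,9,8,5,16,18]
4<5: swap(1,1), lo=2 mid=2 ⇒ [2,4,15,12,11,10,9,8,5,16,18]
15>5: swap(2,8), hi=7 ⇒ [2,4,5,12,11,10,9,8,15,16,18]
5=5: mid=3
12>5: swap(3,7), hi=6 ⇒ [2,4,5,8,11,10,9,12,15,16,18]
8>5: swap(3,6), hi=5 ⇒ [2,4,5,9,11,10,8,12,15,16,18]
9>5: swap(3,5), hi=4 ⇒ [2,4,5,10,11,9,8,12,15,16,18]
10>5: swap(3,4), hi=3 ⇒ [2,4,5,11,10,9,8,12,15,16,18]
11>5: swap(3,3), hi=2 ⇒ [2,4,5,11,10,9,8,12,15,16,18]
done. lo=2 hi=2; arr=[2,4,5,11,10,9,8,12,15,16,18]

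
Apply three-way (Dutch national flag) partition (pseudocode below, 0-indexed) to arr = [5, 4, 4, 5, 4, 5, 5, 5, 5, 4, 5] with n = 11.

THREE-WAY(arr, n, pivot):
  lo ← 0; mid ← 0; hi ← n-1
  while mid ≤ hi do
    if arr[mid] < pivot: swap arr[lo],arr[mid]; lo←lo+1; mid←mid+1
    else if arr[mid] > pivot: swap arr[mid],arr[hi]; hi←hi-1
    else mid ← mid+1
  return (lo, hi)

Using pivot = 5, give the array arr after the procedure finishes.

lo=0 mid=0 hi=10
5=5: mid=1
4<5: swap(0,1), lo=1 mid=2 ⇒ [4, 5, 4, 5, 4, 5, 5, 5, 5, 4, 5]
4<5: swap(1,2), lo=2 mid=3 ⇒ [4, 4, 5, 5, 4, 5, 5, 5, 5, 4, 5]
5=5: mid=4
4<5: swap(2,4), lo=3 mid=5 ⇒ [4, 4, 4, 5, 5, 5, 5, 5, 5, 4, 5]
5=5: mid=6
5=5: mid=7
5=5: mid=8
5=5: mid=9
4<5: swap(3,9), lo=4 mid=10 ⇒ [4, 4, 4, 4, 5, 5, 5, 5, 5, 5, 5]
5=5: mid=11
done. lo=4 hi=10; arr=[4, 4, 4, 4, 5, 5, 5, 5, 5, 5, 5]

[4, 4, 4, 4, 5, 5, 5, 5, 5, 5, 5]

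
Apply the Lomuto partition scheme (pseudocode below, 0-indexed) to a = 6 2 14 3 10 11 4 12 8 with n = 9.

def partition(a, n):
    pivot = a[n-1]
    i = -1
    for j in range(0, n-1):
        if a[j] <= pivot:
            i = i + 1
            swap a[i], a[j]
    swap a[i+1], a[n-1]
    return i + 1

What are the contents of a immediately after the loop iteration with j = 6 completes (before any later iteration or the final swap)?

6 2 3 4 10 11 14 12 8

pivot=8, i=-1
j=0: 6≤8, i=0, swap(0,0) ⇒ 6 2 14 3 10 11 4 12 8
j=1: 2≤8, i=1, swap(1,1) ⇒ 6 2 14 3 10 11 4 12 8
j=2: 14>8, skip
j=3: 3≤8, i=2, swap(2,3) ⇒ 6 2 3 14 10 11 4 12 8
j=4: 10>8, skip
j=5: 11>8, skip
j=6: 4≤8, i=3, swap(3,6) ⇒ 6 2 3 4 10 11 14 12 8
(after j=6) a = 6 2 3 4 10 11 14 12 8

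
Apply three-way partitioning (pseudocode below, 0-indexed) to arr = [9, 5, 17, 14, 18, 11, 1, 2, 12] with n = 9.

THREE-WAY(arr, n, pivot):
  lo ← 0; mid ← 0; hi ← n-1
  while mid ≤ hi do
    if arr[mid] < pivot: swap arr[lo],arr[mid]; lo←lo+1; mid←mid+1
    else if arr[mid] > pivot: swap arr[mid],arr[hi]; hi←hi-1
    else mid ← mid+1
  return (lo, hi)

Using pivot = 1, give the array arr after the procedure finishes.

pivot = 1; lo=0, mid=0, hi=8
arr[mid]=9>1: swap arr[0],arr[8]; hi=7 → [12, 5, 17, 14, 18, 11, 1, 2, 9]
arr[mid]=12>1: swap arr[0],arr[7]; hi=6 → [2, 5, 17, 14, 18, 11, 1, 12, 9]
arr[mid]=2>1: swap arr[0],arr[6]; hi=5 → [1, 5, 17, 14, 18, 11, 2, 12, 9]
arr[mid]=1=1: mid=1
arr[mid]=5>1: swap arr[1],arr[5]; hi=4 → [1, 11, 17, 14, 18, 5, 2, 12, 9]
arr[mid]=11>1: swap arr[1],arr[4]; hi=3 → [1, 18, 17, 14, 11, 5, 2, 12, 9]
arr[mid]=18>1: swap arr[1],arr[3]; hi=2 → [1, 14, 17, 18, 11, 5, 2, 12, 9]
arr[mid]=14>1: swap arr[1],arr[2]; hi=1 → [1, 17, 14, 18, 11, 5, 2, 12, 9]
arr[mid]=17>1: swap arr[1],arr[1]; hi=0 → [1, 17, 14, 18, 11, 5, 2, 12, 9]
end: lo=0, hi=0; arr = [1, 17, 14, 18, 11, 5, 2, 12, 9]

[1, 17, 14, 18, 11, 5, 2, 12, 9]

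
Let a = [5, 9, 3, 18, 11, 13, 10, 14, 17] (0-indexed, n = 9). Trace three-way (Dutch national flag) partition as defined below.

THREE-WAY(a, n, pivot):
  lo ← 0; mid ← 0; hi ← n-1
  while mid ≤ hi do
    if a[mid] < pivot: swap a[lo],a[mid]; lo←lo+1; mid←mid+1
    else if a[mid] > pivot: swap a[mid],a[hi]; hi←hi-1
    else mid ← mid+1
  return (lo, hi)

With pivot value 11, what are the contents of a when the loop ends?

pivot = 11; lo=0, mid=0, hi=8
a[mid]=5<11: swap a[0],a[0]; lo=1,mid=1 → [5, 9, 3, 18, 11, 13, 10, 14, 17]
a[mid]=9<11: swap a[1],a[1]; lo=2,mid=2 → [5, 9, 3, 18, 11, 13, 10, 14, 17]
a[mid]=3<11: swap a[2],a[2]; lo=3,mid=3 → [5, 9, 3, 18, 11, 13, 10, 14, 17]
a[mid]=18>11: swap a[3],a[8]; hi=7 → [5, 9, 3, 17, 11, 13, 10, 14, 18]
a[mid]=17>11: swap a[3],a[7]; hi=6 → [5, 9, 3, 14, 11, 13, 10, 17, 18]
a[mid]=14>11: swap a[3],a[6]; hi=5 → [5, 9, 3, 10, 11, 13, 14, 17, 18]
a[mid]=10<11: swap a[3],a[3]; lo=4,mid=4 → [5, 9, 3, 10, 11, 13, 14, 17, 18]
a[mid]=11=11: mid=5
a[mid]=13>11: swap a[5],a[5]; hi=4 → [5, 9, 3, 10, 11, 13, 14, 17, 18]
end: lo=4, hi=4; a = [5, 9, 3, 10, 11, 13, 14, 17, 18]

[5, 9, 3, 10, 11, 13, 14, 17, 18]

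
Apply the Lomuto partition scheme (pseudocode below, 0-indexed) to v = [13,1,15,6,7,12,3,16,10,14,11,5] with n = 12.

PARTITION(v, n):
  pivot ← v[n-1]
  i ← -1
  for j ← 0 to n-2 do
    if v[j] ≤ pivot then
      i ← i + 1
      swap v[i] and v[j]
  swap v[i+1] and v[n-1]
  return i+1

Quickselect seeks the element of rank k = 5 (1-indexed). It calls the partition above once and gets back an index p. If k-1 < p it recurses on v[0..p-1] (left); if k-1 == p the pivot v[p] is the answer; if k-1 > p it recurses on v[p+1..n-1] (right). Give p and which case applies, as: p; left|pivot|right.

pivot=5, i=-1
j=0: 13>5, skip
j=1: 1≤5, i=0, swap(0,1) ⇒ [1,13,15,6,7,12,3,16,10,14,11,5]
j=2: 15>5, skip
j=3: 6>5, skip
j=4: 7>5, skip
j=5: 12>5, skip
j=6: 3≤5, i=1, swap(1,6) ⇒ [1,3,15,6,7,12,13,16,10,14,11,5]
j=7: 16>5, skip
j=8: 10>5, skip
j=9: 14>5, skip
j=10: 11>5, skip
swap(2,11) ⇒ [1,3,5,6,7,12,13,16,10,14,11,15]; return 2
p = 2; k-1 = 4 > 2 ⇒ right

2; right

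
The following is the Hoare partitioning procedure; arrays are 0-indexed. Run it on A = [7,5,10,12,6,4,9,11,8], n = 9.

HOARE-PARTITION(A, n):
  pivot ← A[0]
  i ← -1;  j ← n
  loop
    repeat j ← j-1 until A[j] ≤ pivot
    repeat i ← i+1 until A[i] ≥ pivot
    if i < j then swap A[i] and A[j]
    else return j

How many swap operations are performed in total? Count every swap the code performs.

2

pivot=7
j stops at 5 (4), i stops at 0 (7); swap ⇒ [4,5,10,12,6,7,9,11,8]
j stops at 4 (6), i stops at 2 (10); swap ⇒ [4,5,6,12,10,7,9,11,8]
j stops at 2, i stops at 3; i≥j ⇒ return 2. A=[4,5,6,12,10,7,9,11,8]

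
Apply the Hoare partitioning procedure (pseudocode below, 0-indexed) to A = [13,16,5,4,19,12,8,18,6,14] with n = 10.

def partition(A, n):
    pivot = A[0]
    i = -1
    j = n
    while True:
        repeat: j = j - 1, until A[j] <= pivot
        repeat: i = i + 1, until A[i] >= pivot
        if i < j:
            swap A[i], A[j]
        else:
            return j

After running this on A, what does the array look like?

[6,8,5,4,12,19,16,18,13,14]

pivot=13
j stops at 8 (6), i stops at 0 (13); swap ⇒ [6,16,5,4,19,12,8,18,13,14]
j stops at 6 (8), i stops at 1 (16); swap ⇒ [6,8,5,4,19,12,16,18,13,14]
j stops at 5 (12), i stops at 4 (19); swap ⇒ [6,8,5,4,12,19,16,18,13,14]
j stops at 4, i stops at 5; i≥j ⇒ return 4. A=[6,8,5,4,12,19,16,18,13,14]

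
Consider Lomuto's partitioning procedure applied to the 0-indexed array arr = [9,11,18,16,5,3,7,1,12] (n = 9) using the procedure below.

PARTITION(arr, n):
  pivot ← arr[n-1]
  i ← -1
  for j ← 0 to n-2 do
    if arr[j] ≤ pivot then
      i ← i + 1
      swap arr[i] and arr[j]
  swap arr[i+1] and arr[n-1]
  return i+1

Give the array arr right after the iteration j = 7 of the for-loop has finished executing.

[9,11,5,3,7,1,18,16,12]

pivot = arr[8] = 12; i = -1
j=0: arr[0]=9 ≤ 12 → i=0, swap arr[0],arr[0] (no change) → [9,11,18,16,5,3,7,1,12]
j=1: arr[1]=11 ≤ 12 → i=1, swap arr[1],arr[1] (no change) → [9,11,18,16,5,3,7,1,12]
j=2: arr[2]=18 > 12 → no swap
j=3: arr[3]=16 > 12 → no swap
j=4: arr[4]=5 ≤ 12 → i=2, swap arr[2],arr[4] → [9,11,5,16,18,3,7,1,12]
j=5: arr[5]=3 ≤ 12 → i=3, swap arr[3],arr[5] → [9,11,5,3,18,16,7,1,12]
j=6: arr[6]=7 ≤ 12 → i=4, swap arr[4],arr[6] → [9,11,5,3,7,16,18,1,12]
j=7: arr[7]=1 ≤ 12 → i=5, swap arr[5],arr[7] → [9,11,5,3,7,1,18,16,12]
(after j=7) arr = [9,11,5,3,7,1,18,16,12]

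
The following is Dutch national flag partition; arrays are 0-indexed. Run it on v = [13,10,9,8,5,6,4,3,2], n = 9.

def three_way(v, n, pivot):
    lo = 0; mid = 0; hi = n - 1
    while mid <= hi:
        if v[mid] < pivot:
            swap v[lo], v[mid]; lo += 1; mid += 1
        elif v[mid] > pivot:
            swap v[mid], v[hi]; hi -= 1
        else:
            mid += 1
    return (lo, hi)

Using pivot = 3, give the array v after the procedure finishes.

pivot = 3; lo=0, mid=0, hi=8
v[mid]=13>3: swap v[0],v[8]; hi=7 → [2,10,9,8,5,6,4,3,13]
v[mid]=2<3: swap v[0],v[0]; lo=1,mid=1 → [2,10,9,8,5,6,4,3,13]
v[mid]=10>3: swap v[1],v[7]; hi=6 → [2,3,9,8,5,6,4,10,13]
v[mid]=3=3: mid=2
v[mid]=9>3: swap v[2],v[6]; hi=5 → [2,3,4,8,5,6,9,10,13]
v[mid]=4>3: swap v[2],v[5]; hi=4 → [2,3,6,8,5,4,9,10,13]
v[mid]=6>3: swap v[2],v[4]; hi=3 → [2,3,5,8,6,4,9,10,13]
v[mid]=5>3: swap v[2],v[3]; hi=2 → [2,3,8,5,6,4,9,10,13]
v[mid]=8>3: swap v[2],v[2]; hi=1 → [2,3,8,5,6,4,9,10,13]
end: lo=1, hi=1; v = [2,3,8,5,6,4,9,10,13]

[2,3,8,5,6,4,9,10,13]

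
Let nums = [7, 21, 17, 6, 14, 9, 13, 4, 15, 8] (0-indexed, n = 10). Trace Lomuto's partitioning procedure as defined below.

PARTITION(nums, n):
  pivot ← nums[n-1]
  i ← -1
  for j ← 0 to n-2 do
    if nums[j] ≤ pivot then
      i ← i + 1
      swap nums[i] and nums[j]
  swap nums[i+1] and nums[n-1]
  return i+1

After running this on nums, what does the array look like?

pivot = nums[9] = 8; i = -1
j=0: nums[0]=7 ≤ 8 → i=0, swap nums[0],nums[0] (no change) → [7, 21, 17, 6, 14, 9, 13, 4, 15, 8]
j=1: nums[1]=21 > 8 → no swap
j=2: nums[2]=17 > 8 → no swap
j=3: nums[3]=6 ≤ 8 → i=1, swap nums[1],nums[3] → [7, 6, 17, 21, 14, 9, 13, 4, 15, 8]
j=4: nums[4]=14 > 8 → no swap
j=5: nums[5]=9 > 8 → no swap
j=6: nums[6]=13 > 8 → no swap
j=7: nums[7]=4 ≤ 8 → i=2, swap nums[2],nums[7] → [7, 6, 4, 21, 14, 9, 13, 17, 15, 8]
j=8: nums[8]=15 > 8 → no swap
final swap nums[3],nums[9] → [7, 6, 4, 8, 14, 9, 13, 17, 15, 21]; return 3

[7, 6, 4, 8, 14, 9, 13, 17, 15, 21]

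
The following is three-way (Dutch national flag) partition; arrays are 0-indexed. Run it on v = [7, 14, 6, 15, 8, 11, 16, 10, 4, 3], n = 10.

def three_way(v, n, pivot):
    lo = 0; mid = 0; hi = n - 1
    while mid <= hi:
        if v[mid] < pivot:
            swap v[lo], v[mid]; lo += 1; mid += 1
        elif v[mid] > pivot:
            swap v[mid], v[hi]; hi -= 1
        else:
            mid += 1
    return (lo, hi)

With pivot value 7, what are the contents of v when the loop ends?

pivot = 7; lo=0, mid=0, hi=9
v[mid]=7=7: mid=1
v[mid]=14>7: swap v[1],v[9]; hi=8 → [7, 3, 6, 15, 8, 11, 16, 10, 4, 14]
v[mid]=3<7: swap v[0],v[1]; lo=1,mid=2 → [3, 7, 6, 15, 8, 11, 16, 10, 4, 14]
v[mid]=6<7: swap v[1],v[2]; lo=2,mid=3 → [3, 6, 7, 15, 8, 11, 16, 10, 4, 14]
v[mid]=15>7: swap v[3],v[8]; hi=7 → [3, 6, 7, 4, 8, 11, 16, 10, 15, 14]
v[mid]=4<7: swap v[2],v[3]; lo=3,mid=4 → [3, 6, 4, 7, 8, 11, 16, 10, 15, 14]
v[mid]=8>7: swap v[4],v[7]; hi=6 → [3, 6, 4, 7, 10, 11, 16, 8, 15, 14]
v[mid]=10>7: swap v[4],v[6]; hi=5 → [3, 6, 4, 7, 16, 11, 10, 8, 15, 14]
v[mid]=16>7: swap v[4],v[5]; hi=4 → [3, 6, 4, 7, 11, 16, 10, 8, 15, 14]
v[mid]=11>7: swap v[4],v[4]; hi=3 → [3, 6, 4, 7, 11, 16, 10, 8, 15, 14]
end: lo=3, hi=3; v = [3, 6, 4, 7, 11, 16, 10, 8, 15, 14]

[3, 6, 4, 7, 11, 16, 10, 8, 15, 14]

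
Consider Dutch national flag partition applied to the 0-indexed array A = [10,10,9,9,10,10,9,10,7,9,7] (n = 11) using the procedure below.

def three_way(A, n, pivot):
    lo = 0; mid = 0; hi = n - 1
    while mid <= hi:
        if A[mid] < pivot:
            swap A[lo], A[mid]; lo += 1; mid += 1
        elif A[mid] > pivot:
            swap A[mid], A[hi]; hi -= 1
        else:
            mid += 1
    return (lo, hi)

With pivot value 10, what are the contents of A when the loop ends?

[9,9,9,7,9,7,10,10,10,10,10]

pivot = 10; lo=0, mid=0, hi=10
A[mid]=10=10: mid=1
A[mid]=10=10: mid=2
A[mid]=9<10: swap A[0],A[2]; lo=1,mid=3 → [9,10,10,9,10,10,9,10,7,9,7]
A[mid]=9<10: swap A[1],A[3]; lo=2,mid=4 → [9,9,10,10,10,10,9,10,7,9,7]
A[mid]=10=10: mid=5
A[mid]=10=10: mid=6
A[mid]=9<10: swap A[2],A[6]; lo=3,mid=7 → [9,9,9,10,10,10,10,10,7,9,7]
A[mid]=10=10: mid=8
A[mid]=7<10: swap A[3],A[8]; lo=4,mid=9 → [9,9,9,7,10,10,10,10,10,9,7]
A[mid]=9<10: swap A[4],A[9]; lo=5,mid=10 → [9,9,9,7,9,10,10,10,10,10,7]
A[mid]=7<10: swap A[5],A[10]; lo=6,mid=11 → [9,9,9,7,9,7,10,10,10,10,10]
end: lo=6, hi=10; A = [9,9,9,7,9,7,10,10,10,10,10]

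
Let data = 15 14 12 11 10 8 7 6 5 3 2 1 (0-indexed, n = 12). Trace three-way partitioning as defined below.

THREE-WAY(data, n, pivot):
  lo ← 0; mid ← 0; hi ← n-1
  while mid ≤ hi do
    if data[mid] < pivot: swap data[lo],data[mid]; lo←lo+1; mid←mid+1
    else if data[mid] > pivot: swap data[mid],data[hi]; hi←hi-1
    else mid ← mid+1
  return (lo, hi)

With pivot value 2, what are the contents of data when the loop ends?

1 2 11 10 8 7 6 5 3 12 14 15

pivot = 2; lo=0, mid=0, hi=11
data[mid]=15>2: swap data[0],data[11]; hi=10 → 1 14 12 11 10 8 7 6 5 3 2 15
data[mid]=1<2: swap data[0],data[0]; lo=1,mid=1 → 1 14 12 11 10 8 7 6 5 3 2 15
data[mid]=14>2: swap data[1],data[10]; hi=9 → 1 2 12 11 10 8 7 6 5 3 14 15
data[mid]=2=2: mid=2
data[mid]=12>2: swap data[2],data[9]; hi=8 → 1 2 3 11 10 8 7 6 5 12 14 15
data[mid]=3>2: swap data[2],data[8]; hi=7 → 1 2 5 11 10 8 7 6 3 12 14 15
data[mid]=5>2: swap data[2],data[7]; hi=6 → 1 2 6 11 10 8 7 5 3 12 14 15
data[mid]=6>2: swap data[2],data[6]; hi=5 → 1 2 7 11 10 8 6 5 3 12 14 15
data[mid]=7>2: swap data[2],data[5]; hi=4 → 1 2 8 11 10 7 6 5 3 12 14 15
data[mid]=8>2: swap data[2],data[4]; hi=3 → 1 2 10 11 8 7 6 5 3 12 14 15
data[mid]=10>2: swap data[2],data[3]; hi=2 → 1 2 11 10 8 7 6 5 3 12 14 15
data[mid]=11>2: swap data[2],data[2]; hi=1 → 1 2 11 10 8 7 6 5 3 12 14 15
end: lo=1, hi=1; data = 1 2 11 10 8 7 6 5 3 12 14 15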